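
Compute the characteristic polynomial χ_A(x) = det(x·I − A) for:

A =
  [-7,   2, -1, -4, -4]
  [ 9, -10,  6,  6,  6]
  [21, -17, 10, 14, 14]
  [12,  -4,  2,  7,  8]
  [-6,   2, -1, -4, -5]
x^5 + 5*x^4 + 10*x^3 + 10*x^2 + 5*x + 1

Expanding det(x·I − A) (e.g. by cofactor expansion or by noting that A is similar to its Jordan form J, which has the same characteristic polynomial as A) gives
  χ_A(x) = x^5 + 5*x^4 + 10*x^3 + 10*x^2 + 5*x + 1
which factors as (x + 1)^5. The eigenvalues (with algebraic multiplicities) are λ = -1 with multiplicity 5.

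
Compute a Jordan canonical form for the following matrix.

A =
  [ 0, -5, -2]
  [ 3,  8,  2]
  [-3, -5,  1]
J_2(3) ⊕ J_1(3)

The characteristic polynomial is
  det(x·I − A) = x^3 - 9*x^2 + 27*x - 27 = (x - 3)^3

Eigenvalues and multiplicities (the geometric multiplicity of λ is n − rank(A − λI), which equals the number of Jordan blocks for λ):
  λ = 3: algebraic multiplicity = 3, geometric multiplicity = 2

Determining the block sizes for each eigenvalue:
  λ = 3: 2 blocks summing to 3 forces exactly one block of size 2 and the rest size 1 → block sizes [2, 1]

Assembling the blocks gives a Jordan form
J =
  [3, 1, 0]
  [0, 3, 0]
  [0, 0, 3]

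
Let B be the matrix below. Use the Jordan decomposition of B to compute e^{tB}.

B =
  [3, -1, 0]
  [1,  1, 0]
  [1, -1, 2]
e^{tB} =
  [t*exp(2*t) + exp(2*t), -t*exp(2*t), 0]
  [t*exp(2*t), -t*exp(2*t) + exp(2*t), 0]
  [t*exp(2*t), -t*exp(2*t), exp(2*t)]

Strategy: write B = P · J · P⁻¹ where J is a Jordan canonical form, so e^{tB} = P · e^{tJ} · P⁻¹, and e^{tJ} can be computed block-by-block.

B has Jordan form
J =
  [2, 1, 0]
  [0, 2, 0]
  [0, 0, 2]
(up to reordering of blocks).

Per-block formulas:
  For a 2×2 Jordan block J_2(2): exp(t · J_2(2)) = e^(2t)·(I + t·N), where N is the 2×2 nilpotent shift.
  For a 1×1 block at λ = 2: exp(t · [2]) = [e^(2t)].

After assembling e^{tJ} and conjugating by P, we get:

e^{tB} =
  [t*exp(2*t) + exp(2*t), -t*exp(2*t), 0]
  [t*exp(2*t), -t*exp(2*t) + exp(2*t), 0]
  [t*exp(2*t), -t*exp(2*t), exp(2*t)]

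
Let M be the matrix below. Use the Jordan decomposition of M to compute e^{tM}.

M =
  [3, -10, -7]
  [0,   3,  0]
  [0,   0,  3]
e^{tM} =
  [exp(3*t), -10*t*exp(3*t), -7*t*exp(3*t)]
  [0, exp(3*t), 0]
  [0, 0, exp(3*t)]

Strategy: write M = P · J · P⁻¹ where J is a Jordan canonical form, so e^{tM} = P · e^{tJ} · P⁻¹, and e^{tJ} can be computed block-by-block.

M has Jordan form
J =
  [3, 1, 0]
  [0, 3, 0]
  [0, 0, 3]
(up to reordering of blocks).

Per-block formulas:
  For a 2×2 Jordan block J_2(3): exp(t · J_2(3)) = e^(3t)·(I + t·N), where N is the 2×2 nilpotent shift.
  For a 1×1 block at λ = 3: exp(t · [3]) = [e^(3t)].

After assembling e^{tJ} and conjugating by P, we get:

e^{tM} =
  [exp(3*t), -10*t*exp(3*t), -7*t*exp(3*t)]
  [0, exp(3*t), 0]
  [0, 0, exp(3*t)]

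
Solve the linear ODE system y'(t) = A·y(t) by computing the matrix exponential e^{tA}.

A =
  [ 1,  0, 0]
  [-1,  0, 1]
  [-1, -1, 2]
e^{tA} =
  [exp(t), 0, 0]
  [-t*exp(t), -t*exp(t) + exp(t), t*exp(t)]
  [-t*exp(t), -t*exp(t), t*exp(t) + exp(t)]

Strategy: write A = P · J · P⁻¹ where J is a Jordan canonical form, so e^{tA} = P · e^{tJ} · P⁻¹, and e^{tJ} can be computed block-by-block.

A has Jordan form
J =
  [1, 1, 0]
  [0, 1, 0]
  [0, 0, 1]
(up to reordering of blocks).

Per-block formulas:
  For a 1×1 block at λ = 1: exp(t · [1]) = [e^(1t)].
  For a 2×2 Jordan block J_2(1): exp(t · J_2(1)) = e^(1t)·(I + t·N), where N is the 2×2 nilpotent shift.

After assembling e^{tJ} and conjugating by P, we get:

e^{tA} =
  [exp(t), 0, 0]
  [-t*exp(t), -t*exp(t) + exp(t), t*exp(t)]
  [-t*exp(t), -t*exp(t), t*exp(t) + exp(t)]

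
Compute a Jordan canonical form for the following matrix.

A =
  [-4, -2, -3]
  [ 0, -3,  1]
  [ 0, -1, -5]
J_3(-4)

The characteristic polynomial is
  det(x·I − A) = x^3 + 12*x^2 + 48*x + 64 = (x + 4)^3

Eigenvalues and multiplicities (the geometric multiplicity of λ is n − rank(A − λI), which equals the number of Jordan blocks for λ):
  λ = -4: algebraic multiplicity = 3, geometric multiplicity = 1

Determining the block sizes for each eigenvalue:
  λ = -4: one block (gm = 1), so the single block has size am = 3 → block sizes [3]

Assembling the blocks gives a Jordan form
J =
  [-4,  1,  0]
  [ 0, -4,  1]
  [ 0,  0, -4]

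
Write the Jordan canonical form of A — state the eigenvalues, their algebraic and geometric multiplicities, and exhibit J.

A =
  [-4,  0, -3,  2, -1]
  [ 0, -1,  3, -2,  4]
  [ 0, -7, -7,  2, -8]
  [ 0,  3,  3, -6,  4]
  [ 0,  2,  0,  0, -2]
J_3(-4) ⊕ J_1(-4) ⊕ J_1(-4)

The characteristic polynomial is
  det(x·I − A) = x^5 + 20*x^4 + 160*x^3 + 640*x^2 + 1280*x + 1024 = (x + 4)^5

Eigenvalues and multiplicities (the geometric multiplicity of λ is n − rank(A − λI), which equals the number of Jordan blocks for λ):
  λ = -4: algebraic multiplicity = 5, geometric multiplicity = 3

Determining the block sizes for each eigenvalue:
  λ = -4: with am = 5 and gm = 3, the partition is not yet determined (e.g. several partitions of 5 into 3 parts exist). Let N = A − (-4)·I. Computing rank(N^1) = 2, rank(N^2) = 1, rank(N^3) = 0; the number of blocks of size ≥ j is rank(N^{j−1}) − rank(N^j), giving [3, 1, 1]. So we have 1 block(s) of size 3, 2 block(s) of size 1 → block sizes [3, 1, 1]

Assembling the blocks gives a Jordan form
J =
  [-4,  1,  0,  0,  0]
  [ 0, -4,  1,  0,  0]
  [ 0,  0, -4,  0,  0]
  [ 0,  0,  0, -4,  0]
  [ 0,  0,  0,  0, -4]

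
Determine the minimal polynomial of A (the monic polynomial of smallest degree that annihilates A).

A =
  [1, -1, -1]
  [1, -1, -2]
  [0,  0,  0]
x^3

The characteristic polynomial is χ_A(x) = x^3, so the eigenvalues are known. The minimal polynomial is
  m_A(x) = Π_λ (x − λ)^{k_λ}
where k_λ is the size of the *largest* Jordan block for λ (equivalently, the smallest k with (A − λI)^k v = 0 for every generalised eigenvector v of λ).

  λ = 0: largest Jordan block has size 3, contributing (x − 0)^3

So m_A(x) = x^3 = x^3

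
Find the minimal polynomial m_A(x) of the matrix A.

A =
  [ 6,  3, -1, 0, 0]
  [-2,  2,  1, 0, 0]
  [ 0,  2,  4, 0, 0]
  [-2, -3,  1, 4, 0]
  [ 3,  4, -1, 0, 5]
x^4 - 17*x^3 + 108*x^2 - 304*x + 320

The characteristic polynomial is χ_A(x) = (x - 5)*(x - 4)^4, so the eigenvalues are known. The minimal polynomial is
  m_A(x) = Π_λ (x − λ)^{k_λ}
where k_λ is the size of the *largest* Jordan block for λ (equivalently, the smallest k with (A − λI)^k v = 0 for every generalised eigenvector v of λ).

  λ = 4: largest Jordan block has size 3, contributing (x − 4)^3
  λ = 5: largest Jordan block has size 1, contributing (x − 5)

So m_A(x) = (x - 5)*(x - 4)^3 = x^4 - 17*x^3 + 108*x^2 - 304*x + 320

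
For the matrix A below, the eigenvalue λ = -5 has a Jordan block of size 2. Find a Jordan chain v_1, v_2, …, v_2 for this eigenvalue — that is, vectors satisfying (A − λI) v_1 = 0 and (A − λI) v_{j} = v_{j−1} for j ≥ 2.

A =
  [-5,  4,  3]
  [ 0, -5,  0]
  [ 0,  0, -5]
A Jordan chain for λ = -5 of length 2:
v_1 = (4, 0, 0)ᵀ
v_2 = (0, 1, 0)ᵀ

Let N = A − (-5)·I. We want v_2 with N^2 v_2 = 0 but N^1 v_2 ≠ 0; then v_{j-1} := N · v_j for j = 2, …, 2.

Pick v_2 = (0, 1, 0)ᵀ.
Then v_1 = N · v_2 = (4, 0, 0)ᵀ.

Sanity check: (A − (-5)·I) v_1 = (0, 0, 0)ᵀ = 0. ✓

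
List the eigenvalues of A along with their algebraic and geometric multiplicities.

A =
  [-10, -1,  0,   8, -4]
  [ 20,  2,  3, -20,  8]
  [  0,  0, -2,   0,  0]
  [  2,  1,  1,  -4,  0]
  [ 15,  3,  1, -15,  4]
λ = -2: alg = 5, geom = 2

Step 1 — factor the characteristic polynomial to read off the algebraic multiplicities:
  χ_A(x) = (x + 2)^5

Step 2 — compute geometric multiplicities via the rank-nullity identity g(λ) = n − rank(A − λI):
  rank(A − (-2)·I) = 3, so dim ker(A − (-2)·I) = n − 3 = 2

Summary:
  λ = -2: algebraic multiplicity = 5, geometric multiplicity = 2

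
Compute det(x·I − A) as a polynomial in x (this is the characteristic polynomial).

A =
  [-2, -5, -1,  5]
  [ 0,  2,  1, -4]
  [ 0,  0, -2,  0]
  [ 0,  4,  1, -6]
x^4 + 8*x^3 + 24*x^2 + 32*x + 16

Expanding det(x·I − A) (e.g. by cofactor expansion or by noting that A is similar to its Jordan form J, which has the same characteristic polynomial as A) gives
  χ_A(x) = x^4 + 8*x^3 + 24*x^2 + 32*x + 16
which factors as (x + 2)^4. The eigenvalues (with algebraic multiplicities) are λ = -2 with multiplicity 4.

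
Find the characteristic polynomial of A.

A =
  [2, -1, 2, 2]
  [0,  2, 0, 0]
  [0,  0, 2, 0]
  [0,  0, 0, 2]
x^4 - 8*x^3 + 24*x^2 - 32*x + 16

Expanding det(x·I − A) (e.g. by cofactor expansion or by noting that A is similar to its Jordan form J, which has the same characteristic polynomial as A) gives
  χ_A(x) = x^4 - 8*x^3 + 24*x^2 - 32*x + 16
which factors as (x - 2)^4. The eigenvalues (with algebraic multiplicities) are λ = 2 with multiplicity 4.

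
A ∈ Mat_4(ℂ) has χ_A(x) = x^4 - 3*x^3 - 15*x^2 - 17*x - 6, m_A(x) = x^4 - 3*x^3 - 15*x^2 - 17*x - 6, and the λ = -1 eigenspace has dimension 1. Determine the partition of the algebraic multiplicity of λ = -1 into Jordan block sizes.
Block sizes for λ = -1: [3]

Step 1 — from the characteristic polynomial, algebraic multiplicity of λ = -1 is 3. From dim ker(A − (-1)·I) = 1, there are exactly 1 Jordan blocks for λ = -1.
Step 2 — from the minimal polynomial, the factor (x + 1)^3 tells us the largest block for λ = -1 has size 3.
Step 3 — with total size 3, 1 blocks, and largest block 3, the block sizes (in nonincreasing order) are [3].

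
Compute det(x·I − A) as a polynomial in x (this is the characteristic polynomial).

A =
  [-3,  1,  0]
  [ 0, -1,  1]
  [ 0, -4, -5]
x^3 + 9*x^2 + 27*x + 27

Expanding det(x·I − A) (e.g. by cofactor expansion or by noting that A is similar to its Jordan form J, which has the same characteristic polynomial as A) gives
  χ_A(x) = x^3 + 9*x^2 + 27*x + 27
which factors as (x + 3)^3. The eigenvalues (with algebraic multiplicities) are λ = -3 with multiplicity 3.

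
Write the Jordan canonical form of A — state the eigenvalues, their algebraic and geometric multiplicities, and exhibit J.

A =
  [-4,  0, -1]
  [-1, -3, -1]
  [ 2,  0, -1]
J_1(-3) ⊕ J_1(-3) ⊕ J_1(-2)

The characteristic polynomial is
  det(x·I − A) = x^3 + 8*x^2 + 21*x + 18 = (x + 2)*(x + 3)^2

Eigenvalues and multiplicities (the geometric multiplicity of λ is n − rank(A − λI), which equals the number of Jordan blocks for λ):
  λ = -3: algebraic multiplicity = 2, geometric multiplicity = 2
  λ = -2: algebraic multiplicity = 1, geometric multiplicity = 1

Determining the block sizes for each eigenvalue:
  λ = -3: gm = am = 2, so every block has size 1 → block sizes [1, 1]
  λ = -2: one block (gm = 1), so the single block has size am = 1 → block sizes [1]

Assembling the blocks gives a Jordan form
J =
  [-3,  0,  0]
  [ 0, -3,  0]
  [ 0,  0, -2]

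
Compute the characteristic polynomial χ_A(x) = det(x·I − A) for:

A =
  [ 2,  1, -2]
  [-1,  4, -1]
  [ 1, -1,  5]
x^3 - 11*x^2 + 40*x - 48

Expanding det(x·I − A) (e.g. by cofactor expansion or by noting that A is similar to its Jordan form J, which has the same characteristic polynomial as A) gives
  χ_A(x) = x^3 - 11*x^2 + 40*x - 48
which factors as (x - 4)^2*(x - 3). The eigenvalues (with algebraic multiplicities) are λ = 3 with multiplicity 1, λ = 4 with multiplicity 2.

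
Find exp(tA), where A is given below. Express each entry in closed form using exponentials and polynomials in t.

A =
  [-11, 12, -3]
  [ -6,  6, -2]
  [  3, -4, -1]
e^{tA} =
  [-9*t*exp(-2*t) + exp(-2*t), 12*t*exp(-2*t), -3*t*exp(-2*t)]
  [-6*t*exp(-2*t), 8*t*exp(-2*t) + exp(-2*t), -2*t*exp(-2*t)]
  [3*t*exp(-2*t), -4*t*exp(-2*t), t*exp(-2*t) + exp(-2*t)]

Strategy: write A = P · J · P⁻¹ where J is a Jordan canonical form, so e^{tA} = P · e^{tJ} · P⁻¹, and e^{tJ} can be computed block-by-block.

A has Jordan form
J =
  [-2,  1,  0]
  [ 0, -2,  0]
  [ 0,  0, -2]
(up to reordering of blocks).

Per-block formulas:
  For a 2×2 Jordan block J_2(-2): exp(t · J_2(-2)) = e^(-2t)·(I + t·N), where N is the 2×2 nilpotent shift.
  For a 1×1 block at λ = -2: exp(t · [-2]) = [e^(-2t)].

After assembling e^{tJ} and conjugating by P, we get:

e^{tA} =
  [-9*t*exp(-2*t) + exp(-2*t), 12*t*exp(-2*t), -3*t*exp(-2*t)]
  [-6*t*exp(-2*t), 8*t*exp(-2*t) + exp(-2*t), -2*t*exp(-2*t)]
  [3*t*exp(-2*t), -4*t*exp(-2*t), t*exp(-2*t) + exp(-2*t)]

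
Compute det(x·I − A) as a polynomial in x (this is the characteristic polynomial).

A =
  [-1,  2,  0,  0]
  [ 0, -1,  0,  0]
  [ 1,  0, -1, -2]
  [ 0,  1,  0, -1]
x^4 + 4*x^3 + 6*x^2 + 4*x + 1

Expanding det(x·I − A) (e.g. by cofactor expansion or by noting that A is similar to its Jordan form J, which has the same characteristic polynomial as A) gives
  χ_A(x) = x^4 + 4*x^3 + 6*x^2 + 4*x + 1
which factors as (x + 1)^4. The eigenvalues (with algebraic multiplicities) are λ = -1 with multiplicity 4.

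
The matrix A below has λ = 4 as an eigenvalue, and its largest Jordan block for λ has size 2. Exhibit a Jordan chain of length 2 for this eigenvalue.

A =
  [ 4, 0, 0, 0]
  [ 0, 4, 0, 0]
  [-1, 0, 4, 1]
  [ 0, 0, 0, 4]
A Jordan chain for λ = 4 of length 2:
v_1 = (0, 0, -1, 0)ᵀ
v_2 = (1, 0, 0, 0)ᵀ

Let N = A − (4)·I. We want v_2 with N^2 v_2 = 0 but N^1 v_2 ≠ 0; then v_{j-1} := N · v_j for j = 2, …, 2.

Pick v_2 = (1, 0, 0, 0)ᵀ.
Then v_1 = N · v_2 = (0, 0, -1, 0)ᵀ.

Sanity check: (A − (4)·I) v_1 = (0, 0, 0, 0)ᵀ = 0. ✓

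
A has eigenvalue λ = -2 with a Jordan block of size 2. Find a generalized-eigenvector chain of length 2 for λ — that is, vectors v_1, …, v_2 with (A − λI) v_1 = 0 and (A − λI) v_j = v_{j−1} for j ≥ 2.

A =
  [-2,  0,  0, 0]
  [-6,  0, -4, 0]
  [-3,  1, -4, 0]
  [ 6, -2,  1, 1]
A Jordan chain for λ = -2 of length 2:
v_1 = (0, 6, 3, 3)ᵀ
v_2 = (1, 0, -3, 0)ᵀ

Let N = A − (-2)·I. We want v_2 with N^2 v_2 = 0 but N^1 v_2 ≠ 0; then v_{j-1} := N · v_j for j = 2, …, 2.

Pick v_2 = (1, 0, -3, 0)ᵀ.
Then v_1 = N · v_2 = (0, 6, 3, 3)ᵀ.

Sanity check: (A − (-2)·I) v_1 = (0, 0, 0, 0)ᵀ = 0. ✓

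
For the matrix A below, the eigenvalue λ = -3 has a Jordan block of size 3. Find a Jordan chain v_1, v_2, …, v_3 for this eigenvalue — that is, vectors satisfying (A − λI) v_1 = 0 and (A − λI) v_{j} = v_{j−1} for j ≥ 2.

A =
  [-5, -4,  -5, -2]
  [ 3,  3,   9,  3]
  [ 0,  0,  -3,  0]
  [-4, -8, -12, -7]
A Jordan chain for λ = -3 of length 3:
v_1 = (-2, 3, 0, -4)ᵀ
v_2 = (-5, 9, 0, -12)ᵀ
v_3 = (0, 0, 1, 0)ᵀ

Let N = A − (-3)·I. We want v_3 with N^3 v_3 = 0 but N^2 v_3 ≠ 0; then v_{j-1} := N · v_j for j = 3, …, 2.

Pick v_3 = (0, 0, 1, 0)ᵀ.
Then v_2 = N · v_3 = (-5, 9, 0, -12)ᵀ.
Then v_1 = N · v_2 = (-2, 3, 0, -4)ᵀ.

Sanity check: (A − (-3)·I) v_1 = (0, 0, 0, 0)ᵀ = 0. ✓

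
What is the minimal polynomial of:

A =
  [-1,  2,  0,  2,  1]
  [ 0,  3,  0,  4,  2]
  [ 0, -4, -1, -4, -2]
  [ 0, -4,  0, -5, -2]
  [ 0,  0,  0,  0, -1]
x^2 + 2*x + 1

The characteristic polynomial is χ_A(x) = (x + 1)^5, so the eigenvalues are known. The minimal polynomial is
  m_A(x) = Π_λ (x − λ)^{k_λ}
where k_λ is the size of the *largest* Jordan block for λ (equivalently, the smallest k with (A − λI)^k v = 0 for every generalised eigenvector v of λ).

  λ = -1: largest Jordan block has size 2, contributing (x + 1)^2

So m_A(x) = (x + 1)^2 = x^2 + 2*x + 1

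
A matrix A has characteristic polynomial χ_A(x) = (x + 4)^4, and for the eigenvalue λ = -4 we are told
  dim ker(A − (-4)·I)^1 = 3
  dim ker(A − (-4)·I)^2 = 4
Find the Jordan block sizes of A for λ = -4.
Block sizes for λ = -4: [2, 1, 1]

From the dimensions of kernels of powers, the number of Jordan blocks of size at least j is d_j − d_{j−1} where d_j = dim ker(N^j) (with d_0 = 0). Computing the differences gives [3, 1].
The number of blocks of size exactly k is (#blocks of size ≥ k) − (#blocks of size ≥ k + 1), so the partition is: 2 block(s) of size 1, 1 block(s) of size 2.
In nonincreasing order the block sizes are [2, 1, 1].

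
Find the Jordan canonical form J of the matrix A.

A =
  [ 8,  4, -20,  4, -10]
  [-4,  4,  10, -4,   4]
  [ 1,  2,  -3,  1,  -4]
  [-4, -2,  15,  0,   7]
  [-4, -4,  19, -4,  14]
J_1(4) ⊕ J_1(4) ⊕ J_3(5)

The characteristic polynomial is
  det(x·I − A) = x^5 - 23*x^4 + 211*x^3 - 965*x^2 + 2200*x - 2000 = (x - 5)^3*(x - 4)^2

Eigenvalues and multiplicities (the geometric multiplicity of λ is n − rank(A − λI), which equals the number of Jordan blocks for λ):
  λ = 4: algebraic multiplicity = 2, geometric multiplicity = 2
  λ = 5: algebraic multiplicity = 3, geometric multiplicity = 1

Determining the block sizes for each eigenvalue:
  λ = 4: gm = am = 2, so every block has size 1 → block sizes [1, 1]
  λ = 5: one block (gm = 1), so the single block has size am = 3 → block sizes [3]

Assembling the blocks gives a Jordan form
J =
  [4, 0, 0, 0, 0]
  [0, 4, 0, 0, 0]
  [0, 0, 5, 1, 0]
  [0, 0, 0, 5, 1]
  [0, 0, 0, 0, 5]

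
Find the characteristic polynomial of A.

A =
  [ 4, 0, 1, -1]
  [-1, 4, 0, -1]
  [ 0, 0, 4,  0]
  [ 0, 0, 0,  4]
x^4 - 16*x^3 + 96*x^2 - 256*x + 256

Expanding det(x·I − A) (e.g. by cofactor expansion or by noting that A is similar to its Jordan form J, which has the same characteristic polynomial as A) gives
  χ_A(x) = x^4 - 16*x^3 + 96*x^2 - 256*x + 256
which factors as (x - 4)^4. The eigenvalues (with algebraic multiplicities) are λ = 4 with multiplicity 4.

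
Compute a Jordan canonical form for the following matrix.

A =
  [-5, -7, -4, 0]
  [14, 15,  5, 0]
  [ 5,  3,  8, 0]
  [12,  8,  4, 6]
J_3(6) ⊕ J_1(6)

The characteristic polynomial is
  det(x·I − A) = x^4 - 24*x^3 + 216*x^2 - 864*x + 1296 = (x - 6)^4

Eigenvalues and multiplicities (the geometric multiplicity of λ is n − rank(A − λI), which equals the number of Jordan blocks for λ):
  λ = 6: algebraic multiplicity = 4, geometric multiplicity = 2

Determining the block sizes for each eigenvalue:
  λ = 6: with am = 4 and gm = 2, the partition is not yet determined (e.g. several partitions of 4 into 2 parts exist). Let N = A − (6)·I. Computing rank(N^1) = 2, rank(N^2) = 1, rank(N^3) = 0; the number of blocks of size ≥ j is rank(N^{j−1}) − rank(N^j), giving [2, 1, 1]. So we have 1 block(s) of size 3, 1 block(s) of size 1 → block sizes [3, 1]

Assembling the blocks gives a Jordan form
J =
  [6, 1, 0, 0]
  [0, 6, 1, 0]
  [0, 0, 6, 0]
  [0, 0, 0, 6]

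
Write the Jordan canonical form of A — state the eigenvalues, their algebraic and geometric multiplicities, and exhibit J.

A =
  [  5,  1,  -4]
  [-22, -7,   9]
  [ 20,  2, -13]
J_3(-5)

The characteristic polynomial is
  det(x·I − A) = x^3 + 15*x^2 + 75*x + 125 = (x + 5)^3

Eigenvalues and multiplicities (the geometric multiplicity of λ is n − rank(A − λI), which equals the number of Jordan blocks for λ):
  λ = -5: algebraic multiplicity = 3, geometric multiplicity = 1

Determining the block sizes for each eigenvalue:
  λ = -5: one block (gm = 1), so the single block has size am = 3 → block sizes [3]

Assembling the blocks gives a Jordan form
J =
  [-5,  1,  0]
  [ 0, -5,  1]
  [ 0,  0, -5]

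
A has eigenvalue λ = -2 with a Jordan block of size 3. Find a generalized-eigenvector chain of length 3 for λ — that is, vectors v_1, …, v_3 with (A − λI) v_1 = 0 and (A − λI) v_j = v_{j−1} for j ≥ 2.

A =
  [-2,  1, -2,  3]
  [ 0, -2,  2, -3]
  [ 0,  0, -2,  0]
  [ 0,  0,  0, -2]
A Jordan chain for λ = -2 of length 3:
v_1 = (2, 0, 0, 0)ᵀ
v_2 = (-2, 2, 0, 0)ᵀ
v_3 = (0, 0, 1, 0)ᵀ

Let N = A − (-2)·I. We want v_3 with N^3 v_3 = 0 but N^2 v_3 ≠ 0; then v_{j-1} := N · v_j for j = 3, …, 2.

Pick v_3 = (0, 0, 1, 0)ᵀ.
Then v_2 = N · v_3 = (-2, 2, 0, 0)ᵀ.
Then v_1 = N · v_2 = (2, 0, 0, 0)ᵀ.

Sanity check: (A − (-2)·I) v_1 = (0, 0, 0, 0)ᵀ = 0. ✓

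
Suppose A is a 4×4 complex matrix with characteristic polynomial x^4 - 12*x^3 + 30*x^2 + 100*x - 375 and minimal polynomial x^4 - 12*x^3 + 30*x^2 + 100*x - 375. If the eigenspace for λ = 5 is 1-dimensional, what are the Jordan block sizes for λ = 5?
Block sizes for λ = 5: [3]

Step 1 — from the characteristic polynomial, algebraic multiplicity of λ = 5 is 3. From dim ker(A − (5)·I) = 1, there are exactly 1 Jordan blocks for λ = 5.
Step 2 — from the minimal polynomial, the factor (x − 5)^3 tells us the largest block for λ = 5 has size 3.
Step 3 — with total size 3, 1 blocks, and largest block 3, the block sizes (in nonincreasing order) are [3].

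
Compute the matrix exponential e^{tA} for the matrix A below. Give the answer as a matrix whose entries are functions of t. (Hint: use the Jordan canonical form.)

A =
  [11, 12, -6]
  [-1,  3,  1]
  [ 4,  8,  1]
e^{tA} =
  [6*t*exp(5*t) + exp(5*t), 12*t*exp(5*t), -6*t*exp(5*t)]
  [-t*exp(5*t), -2*t*exp(5*t) + exp(5*t), t*exp(5*t)]
  [4*t*exp(5*t), 8*t*exp(5*t), -4*t*exp(5*t) + exp(5*t)]

Strategy: write A = P · J · P⁻¹ where J is a Jordan canonical form, so e^{tA} = P · e^{tJ} · P⁻¹, and e^{tJ} can be computed block-by-block.

A has Jordan form
J =
  [5, 1, 0]
  [0, 5, 0]
  [0, 0, 5]
(up to reordering of blocks).

Per-block formulas:
  For a 2×2 Jordan block J_2(5): exp(t · J_2(5)) = e^(5t)·(I + t·N), where N is the 2×2 nilpotent shift.
  For a 1×1 block at λ = 5: exp(t · [5]) = [e^(5t)].

After assembling e^{tJ} and conjugating by P, we get:

e^{tA} =
  [6*t*exp(5*t) + exp(5*t), 12*t*exp(5*t), -6*t*exp(5*t)]
  [-t*exp(5*t), -2*t*exp(5*t) + exp(5*t), t*exp(5*t)]
  [4*t*exp(5*t), 8*t*exp(5*t), -4*t*exp(5*t) + exp(5*t)]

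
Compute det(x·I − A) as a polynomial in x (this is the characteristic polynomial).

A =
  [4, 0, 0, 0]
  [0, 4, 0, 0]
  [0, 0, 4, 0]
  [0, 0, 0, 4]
x^4 - 16*x^3 + 96*x^2 - 256*x + 256

Expanding det(x·I − A) (e.g. by cofactor expansion or by noting that A is similar to its Jordan form J, which has the same characteristic polynomial as A) gives
  χ_A(x) = x^4 - 16*x^3 + 96*x^2 - 256*x + 256
which factors as (x - 4)^4. The eigenvalues (with algebraic multiplicities) are λ = 4 with multiplicity 4.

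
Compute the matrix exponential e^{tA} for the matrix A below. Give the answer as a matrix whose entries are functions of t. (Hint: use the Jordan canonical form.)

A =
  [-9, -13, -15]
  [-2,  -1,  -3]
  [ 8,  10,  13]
e^{tA} =
  [3*t^2*exp(t) - 10*t*exp(t) + exp(t), 3*t^2*exp(t) - 13*t*exp(t), 9*t^2*exp(t)/2 - 15*t*exp(t)]
  [-2*t*exp(t), -2*t*exp(t) + exp(t), -3*t*exp(t)]
  [-2*t^2*exp(t) + 8*t*exp(t), -2*t^2*exp(t) + 10*t*exp(t), -3*t^2*exp(t) + 12*t*exp(t) + exp(t)]

Strategy: write A = P · J · P⁻¹ where J is a Jordan canonical form, so e^{tA} = P · e^{tJ} · P⁻¹, and e^{tJ} can be computed block-by-block.

A has Jordan form
J =
  [1, 1, 0]
  [0, 1, 1]
  [0, 0, 1]
(up to reordering of blocks).

Per-block formulas:
  For a 3×3 Jordan block J_3(1): exp(t · J_3(1)) = e^(1t)·(I + t·N + (t^2/2)·N^2), where N is the 3×3 nilpotent shift.

After assembling e^{tJ} and conjugating by P, we get:

e^{tA} =
  [3*t^2*exp(t) - 10*t*exp(t) + exp(t), 3*t^2*exp(t) - 13*t*exp(t), 9*t^2*exp(t)/2 - 15*t*exp(t)]
  [-2*t*exp(t), -2*t*exp(t) + exp(t), -3*t*exp(t)]
  [-2*t^2*exp(t) + 8*t*exp(t), -2*t^2*exp(t) + 10*t*exp(t), -3*t^2*exp(t) + 12*t*exp(t) + exp(t)]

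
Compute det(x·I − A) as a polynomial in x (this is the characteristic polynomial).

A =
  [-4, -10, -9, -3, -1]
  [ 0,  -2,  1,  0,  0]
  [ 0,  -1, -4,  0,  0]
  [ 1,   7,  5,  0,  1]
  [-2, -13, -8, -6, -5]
x^5 + 15*x^4 + 90*x^3 + 270*x^2 + 405*x + 243

Expanding det(x·I − A) (e.g. by cofactor expansion or by noting that A is similar to its Jordan form J, which has the same characteristic polynomial as A) gives
  χ_A(x) = x^5 + 15*x^4 + 90*x^3 + 270*x^2 + 405*x + 243
which factors as (x + 3)^5. The eigenvalues (with algebraic multiplicities) are λ = -3 with multiplicity 5.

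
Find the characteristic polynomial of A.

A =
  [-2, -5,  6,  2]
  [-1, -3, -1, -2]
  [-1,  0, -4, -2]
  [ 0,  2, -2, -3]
x^4 + 12*x^3 + 54*x^2 + 108*x + 81

Expanding det(x·I − A) (e.g. by cofactor expansion or by noting that A is similar to its Jordan form J, which has the same characteristic polynomial as A) gives
  χ_A(x) = x^4 + 12*x^3 + 54*x^2 + 108*x + 81
which factors as (x + 3)^4. The eigenvalues (with algebraic multiplicities) are λ = -3 with multiplicity 4.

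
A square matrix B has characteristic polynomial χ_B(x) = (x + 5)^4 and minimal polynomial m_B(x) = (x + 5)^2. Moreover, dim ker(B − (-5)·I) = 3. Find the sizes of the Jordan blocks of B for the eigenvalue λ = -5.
Block sizes for λ = -5: [2, 1, 1]

Step 1 — from the characteristic polynomial, algebraic multiplicity of λ = -5 is 4. From dim ker(B − (-5)·I) = 3, there are exactly 3 Jordan blocks for λ = -5.
Step 2 — from the minimal polynomial, the factor (x + 5)^2 tells us the largest block for λ = -5 has size 2.
Step 3 — with total size 4, 3 blocks, and largest block 2, the block sizes (in nonincreasing order) are [2, 1, 1].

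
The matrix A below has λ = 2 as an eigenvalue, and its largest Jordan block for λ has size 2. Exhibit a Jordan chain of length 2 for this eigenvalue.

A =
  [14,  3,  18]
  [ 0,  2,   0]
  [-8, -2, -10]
A Jordan chain for λ = 2 of length 2:
v_1 = (12, 0, -8)ᵀ
v_2 = (1, 0, 0)ᵀ

Let N = A − (2)·I. We want v_2 with N^2 v_2 = 0 but N^1 v_2 ≠ 0; then v_{j-1} := N · v_j for j = 2, …, 2.

Pick v_2 = (1, 0, 0)ᵀ.
Then v_1 = N · v_2 = (12, 0, -8)ᵀ.

Sanity check: (A − (2)·I) v_1 = (0, 0, 0)ᵀ = 0. ✓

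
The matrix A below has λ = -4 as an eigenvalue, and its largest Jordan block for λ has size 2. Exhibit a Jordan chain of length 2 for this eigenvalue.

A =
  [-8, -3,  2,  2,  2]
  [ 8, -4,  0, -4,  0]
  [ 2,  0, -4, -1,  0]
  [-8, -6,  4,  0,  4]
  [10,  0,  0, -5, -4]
A Jordan chain for λ = -4 of length 2:
v_1 = (-4, 8, 2, -8, 10)ᵀ
v_2 = (1, 0, 0, 0, 0)ᵀ

Let N = A − (-4)·I. We want v_2 with N^2 v_2 = 0 but N^1 v_2 ≠ 0; then v_{j-1} := N · v_j for j = 2, …, 2.

Pick v_2 = (1, 0, 0, 0, 0)ᵀ.
Then v_1 = N · v_2 = (-4, 8, 2, -8, 10)ᵀ.

Sanity check: (A − (-4)·I) v_1 = (0, 0, 0, 0, 0)ᵀ = 0. ✓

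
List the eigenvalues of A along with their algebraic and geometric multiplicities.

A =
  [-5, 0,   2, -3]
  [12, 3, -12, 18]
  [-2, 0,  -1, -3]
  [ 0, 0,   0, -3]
λ = -3: alg = 3, geom = 2; λ = 3: alg = 1, geom = 1

Step 1 — factor the characteristic polynomial to read off the algebraic multiplicities:
  χ_A(x) = (x - 3)*(x + 3)^3

Step 2 — compute geometric multiplicities via the rank-nullity identity g(λ) = n − rank(A − λI):
  rank(A − (-3)·I) = 2, so dim ker(A − (-3)·I) = n − 2 = 2
  rank(A − (3)·I) = 3, so dim ker(A − (3)·I) = n − 3 = 1

Summary:
  λ = -3: algebraic multiplicity = 3, geometric multiplicity = 2
  λ = 3: algebraic multiplicity = 1, geometric multiplicity = 1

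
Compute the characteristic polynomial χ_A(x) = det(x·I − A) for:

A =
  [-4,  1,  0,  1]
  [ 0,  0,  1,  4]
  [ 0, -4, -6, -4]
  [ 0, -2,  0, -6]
x^4 + 16*x^3 + 96*x^2 + 256*x + 256

Expanding det(x·I − A) (e.g. by cofactor expansion or by noting that A is similar to its Jordan form J, which has the same characteristic polynomial as A) gives
  χ_A(x) = x^4 + 16*x^3 + 96*x^2 + 256*x + 256
which factors as (x + 4)^4. The eigenvalues (with algebraic multiplicities) are λ = -4 with multiplicity 4.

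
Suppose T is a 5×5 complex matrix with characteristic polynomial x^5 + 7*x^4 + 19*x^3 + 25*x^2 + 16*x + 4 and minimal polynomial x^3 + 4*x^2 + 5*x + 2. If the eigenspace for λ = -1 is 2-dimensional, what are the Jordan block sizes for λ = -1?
Block sizes for λ = -1: [2, 1]

Step 1 — from the characteristic polynomial, algebraic multiplicity of λ = -1 is 3. From dim ker(T − (-1)·I) = 2, there are exactly 2 Jordan blocks for λ = -1.
Step 2 — from the minimal polynomial, the factor (x + 1)^2 tells us the largest block for λ = -1 has size 2.
Step 3 — with total size 3, 2 blocks, and largest block 2, the block sizes (in nonincreasing order) are [2, 1].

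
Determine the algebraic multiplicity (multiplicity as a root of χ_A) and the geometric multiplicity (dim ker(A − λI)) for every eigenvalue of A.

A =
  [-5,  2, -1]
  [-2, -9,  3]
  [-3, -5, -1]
λ = -5: alg = 3, geom = 1

Step 1 — factor the characteristic polynomial to read off the algebraic multiplicities:
  χ_A(x) = (x + 5)^3

Step 2 — compute geometric multiplicities via the rank-nullity identity g(λ) = n − rank(A − λI):
  rank(A − (-5)·I) = 2, so dim ker(A − (-5)·I) = n − 2 = 1

Summary:
  λ = -5: algebraic multiplicity = 3, geometric multiplicity = 1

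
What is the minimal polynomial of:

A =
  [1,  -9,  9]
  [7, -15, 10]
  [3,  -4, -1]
x^3 + 15*x^2 + 75*x + 125

The characteristic polynomial is χ_A(x) = (x + 5)^3, so the eigenvalues are known. The minimal polynomial is
  m_A(x) = Π_λ (x − λ)^{k_λ}
where k_λ is the size of the *largest* Jordan block for λ (equivalently, the smallest k with (A − λI)^k v = 0 for every generalised eigenvector v of λ).

  λ = -5: largest Jordan block has size 3, contributing (x + 5)^3

So m_A(x) = (x + 5)^3 = x^3 + 15*x^2 + 75*x + 125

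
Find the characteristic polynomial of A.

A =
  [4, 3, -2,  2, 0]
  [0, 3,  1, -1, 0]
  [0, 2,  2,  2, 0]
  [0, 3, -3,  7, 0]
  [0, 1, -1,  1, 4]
x^5 - 20*x^4 + 160*x^3 - 640*x^2 + 1280*x - 1024

Expanding det(x·I − A) (e.g. by cofactor expansion or by noting that A is similar to its Jordan form J, which has the same characteristic polynomial as A) gives
  χ_A(x) = x^5 - 20*x^4 + 160*x^3 - 640*x^2 + 1280*x - 1024
which factors as (x - 4)^5. The eigenvalues (with algebraic multiplicities) are λ = 4 with multiplicity 5.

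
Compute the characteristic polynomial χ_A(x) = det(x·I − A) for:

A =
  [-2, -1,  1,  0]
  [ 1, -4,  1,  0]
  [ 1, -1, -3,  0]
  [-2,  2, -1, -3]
x^4 + 12*x^3 + 54*x^2 + 108*x + 81

Expanding det(x·I − A) (e.g. by cofactor expansion or by noting that A is similar to its Jordan form J, which has the same characteristic polynomial as A) gives
  χ_A(x) = x^4 + 12*x^3 + 54*x^2 + 108*x + 81
which factors as (x + 3)^4. The eigenvalues (with algebraic multiplicities) are λ = -3 with multiplicity 4.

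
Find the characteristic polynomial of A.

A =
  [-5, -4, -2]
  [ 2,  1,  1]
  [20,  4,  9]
x^3 - 5*x^2 + 3*x + 9

Expanding det(x·I − A) (e.g. by cofactor expansion or by noting that A is similar to its Jordan form J, which has the same characteristic polynomial as A) gives
  χ_A(x) = x^3 - 5*x^2 + 3*x + 9
which factors as (x - 3)^2*(x + 1). The eigenvalues (with algebraic multiplicities) are λ = -1 with multiplicity 1, λ = 3 with multiplicity 2.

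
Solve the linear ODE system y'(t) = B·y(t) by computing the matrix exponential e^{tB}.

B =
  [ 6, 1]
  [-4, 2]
e^{tB} =
  [2*t*exp(4*t) + exp(4*t), t*exp(4*t)]
  [-4*t*exp(4*t), -2*t*exp(4*t) + exp(4*t)]

Strategy: write B = P · J · P⁻¹ where J is a Jordan canonical form, so e^{tB} = P · e^{tJ} · P⁻¹, and e^{tJ} can be computed block-by-block.

B has Jordan form
J =
  [4, 1]
  [0, 4]
(up to reordering of blocks).

Per-block formulas:
  For a 2×2 Jordan block J_2(4): exp(t · J_2(4)) = e^(4t)·(I + t·N), where N is the 2×2 nilpotent shift.

After assembling e^{tJ} and conjugating by P, we get:

e^{tB} =
  [2*t*exp(4*t) + exp(4*t), t*exp(4*t)]
  [-4*t*exp(4*t), -2*t*exp(4*t) + exp(4*t)]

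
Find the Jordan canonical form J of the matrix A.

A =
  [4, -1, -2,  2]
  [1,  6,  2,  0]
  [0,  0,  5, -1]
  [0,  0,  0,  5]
J_2(5) ⊕ J_2(5)

The characteristic polynomial is
  det(x·I − A) = x^4 - 20*x^3 + 150*x^2 - 500*x + 625 = (x - 5)^4

Eigenvalues and multiplicities (the geometric multiplicity of λ is n − rank(A − λI), which equals the number of Jordan blocks for λ):
  λ = 5: algebraic multiplicity = 4, geometric multiplicity = 2

Determining the block sizes for each eigenvalue:
  λ = 5: with am = 4 and gm = 2, the partition is not yet determined (e.g. several partitions of 4 into 2 parts exist). Let N = A − (5)·I. Computing rank(N^1) = 2, rank(N^2) = 0; the number of blocks of size ≥ j is rank(N^{j−1}) − rank(N^j), giving [2, 2]. So we have 2 block(s) of size 2 → block sizes [2, 2]

Assembling the blocks gives a Jordan form
J =
  [5, 1, 0, 0]
  [0, 5, 0, 0]
  [0, 0, 5, 1]
  [0, 0, 0, 5]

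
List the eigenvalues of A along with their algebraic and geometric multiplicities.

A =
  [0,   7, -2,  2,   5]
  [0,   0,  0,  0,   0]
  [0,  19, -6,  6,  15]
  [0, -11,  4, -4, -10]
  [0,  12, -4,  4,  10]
λ = 0: alg = 5, geom = 3

Step 1 — factor the characteristic polynomial to read off the algebraic multiplicities:
  χ_A(x) = x^5

Step 2 — compute geometric multiplicities via the rank-nullity identity g(λ) = n − rank(A − λI):
  rank(A − (0)·I) = 2, so dim ker(A − (0)·I) = n − 2 = 3

Summary:
  λ = 0: algebraic multiplicity = 5, geometric multiplicity = 3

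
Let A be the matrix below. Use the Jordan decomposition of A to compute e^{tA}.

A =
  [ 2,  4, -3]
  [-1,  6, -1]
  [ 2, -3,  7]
e^{tA} =
  [-t^2*exp(5*t)/2 - 3*t*exp(5*t) + exp(5*t), t^2*exp(5*t)/2 + 4*t*exp(5*t), -t^2*exp(5*t)/2 - 3*t*exp(5*t)]
  [-t*exp(5*t), t*exp(5*t) + exp(5*t), -t*exp(5*t)]
  [t^2*exp(5*t)/2 + 2*t*exp(5*t), -t^2*exp(5*t)/2 - 3*t*exp(5*t), t^2*exp(5*t)/2 + 2*t*exp(5*t) + exp(5*t)]

Strategy: write A = P · J · P⁻¹ where J is a Jordan canonical form, so e^{tA} = P · e^{tJ} · P⁻¹, and e^{tJ} can be computed block-by-block.

A has Jordan form
J =
  [5, 1, 0]
  [0, 5, 1]
  [0, 0, 5]
(up to reordering of blocks).

Per-block formulas:
  For a 3×3 Jordan block J_3(5): exp(t · J_3(5)) = e^(5t)·(I + t·N + (t^2/2)·N^2), where N is the 3×3 nilpotent shift.

After assembling e^{tJ} and conjugating by P, we get:

e^{tA} =
  [-t^2*exp(5*t)/2 - 3*t*exp(5*t) + exp(5*t), t^2*exp(5*t)/2 + 4*t*exp(5*t), -t^2*exp(5*t)/2 - 3*t*exp(5*t)]
  [-t*exp(5*t), t*exp(5*t) + exp(5*t), -t*exp(5*t)]
  [t^2*exp(5*t)/2 + 2*t*exp(5*t), -t^2*exp(5*t)/2 - 3*t*exp(5*t), t^2*exp(5*t)/2 + 2*t*exp(5*t) + exp(5*t)]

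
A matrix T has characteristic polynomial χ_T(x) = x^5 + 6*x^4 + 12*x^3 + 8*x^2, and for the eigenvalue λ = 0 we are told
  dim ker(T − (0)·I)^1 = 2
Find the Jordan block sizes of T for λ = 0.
Block sizes for λ = 0: [1, 1]

From the dimensions of kernels of powers, the number of Jordan blocks of size at least j is d_j − d_{j−1} where d_j = dim ker(N^j) (with d_0 = 0). Computing the differences gives [2].
The number of blocks of size exactly k is (#blocks of size ≥ k) − (#blocks of size ≥ k + 1), so the partition is: 2 block(s) of size 1.
In nonincreasing order the block sizes are [1, 1].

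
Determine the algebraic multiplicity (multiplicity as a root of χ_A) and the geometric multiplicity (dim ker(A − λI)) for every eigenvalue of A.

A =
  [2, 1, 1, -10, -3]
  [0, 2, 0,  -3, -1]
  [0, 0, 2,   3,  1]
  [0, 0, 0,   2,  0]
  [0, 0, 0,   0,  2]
λ = 2: alg = 5, geom = 3

Step 1 — factor the characteristic polynomial to read off the algebraic multiplicities:
  χ_A(x) = (x - 2)^5

Step 2 — compute geometric multiplicities via the rank-nullity identity g(λ) = n − rank(A − λI):
  rank(A − (2)·I) = 2, so dim ker(A − (2)·I) = n − 2 = 3

Summary:
  λ = 2: algebraic multiplicity = 5, geometric multiplicity = 3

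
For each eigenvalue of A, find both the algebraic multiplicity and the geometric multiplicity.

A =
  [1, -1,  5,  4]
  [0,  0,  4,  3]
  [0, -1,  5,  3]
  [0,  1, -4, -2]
λ = 1: alg = 4, geom = 2

Step 1 — factor the characteristic polynomial to read off the algebraic multiplicities:
  χ_A(x) = (x - 1)^4

Step 2 — compute geometric multiplicities via the rank-nullity identity g(λ) = n − rank(A − λI):
  rank(A − (1)·I) = 2, so dim ker(A − (1)·I) = n − 2 = 2

Summary:
  λ = 1: algebraic multiplicity = 4, geometric multiplicity = 2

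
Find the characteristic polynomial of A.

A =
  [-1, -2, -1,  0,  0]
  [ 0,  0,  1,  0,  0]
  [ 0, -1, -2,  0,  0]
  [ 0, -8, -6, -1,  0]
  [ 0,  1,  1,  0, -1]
x^5 + 5*x^4 + 10*x^3 + 10*x^2 + 5*x + 1

Expanding det(x·I − A) (e.g. by cofactor expansion or by noting that A is similar to its Jordan form J, which has the same characteristic polynomial as A) gives
  χ_A(x) = x^5 + 5*x^4 + 10*x^3 + 10*x^2 + 5*x + 1
which factors as (x + 1)^5. The eigenvalues (with algebraic multiplicities) are λ = -1 with multiplicity 5.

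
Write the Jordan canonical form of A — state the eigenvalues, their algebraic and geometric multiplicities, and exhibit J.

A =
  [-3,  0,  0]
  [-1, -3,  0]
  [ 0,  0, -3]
J_2(-3) ⊕ J_1(-3)

The characteristic polynomial is
  det(x·I − A) = x^3 + 9*x^2 + 27*x + 27 = (x + 3)^3

Eigenvalues and multiplicities (the geometric multiplicity of λ is n − rank(A − λI), which equals the number of Jordan blocks for λ):
  λ = -3: algebraic multiplicity = 3, geometric multiplicity = 2

Determining the block sizes for each eigenvalue:
  λ = -3: 2 blocks summing to 3 forces exactly one block of size 2 and the rest size 1 → block sizes [2, 1]

Assembling the blocks gives a Jordan form
J =
  [-3,  1,  0]
  [ 0, -3,  0]
  [ 0,  0, -3]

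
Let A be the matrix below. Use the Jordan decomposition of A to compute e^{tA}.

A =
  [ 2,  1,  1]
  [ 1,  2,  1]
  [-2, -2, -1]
e^{tA} =
  [t*exp(t) + exp(t), t*exp(t), t*exp(t)]
  [t*exp(t), t*exp(t) + exp(t), t*exp(t)]
  [-2*t*exp(t), -2*t*exp(t), -2*t*exp(t) + exp(t)]

Strategy: write A = P · J · P⁻¹ where J is a Jordan canonical form, so e^{tA} = P · e^{tJ} · P⁻¹, and e^{tJ} can be computed block-by-block.

A has Jordan form
J =
  [1, 1, 0]
  [0, 1, 0]
  [0, 0, 1]
(up to reordering of blocks).

Per-block formulas:
  For a 1×1 block at λ = 1: exp(t · [1]) = [e^(1t)].
  For a 2×2 Jordan block J_2(1): exp(t · J_2(1)) = e^(1t)·(I + t·N), where N is the 2×2 nilpotent shift.

After assembling e^{tJ} and conjugating by P, we get:

e^{tA} =
  [t*exp(t) + exp(t), t*exp(t), t*exp(t)]
  [t*exp(t), t*exp(t) + exp(t), t*exp(t)]
  [-2*t*exp(t), -2*t*exp(t), -2*t*exp(t) + exp(t)]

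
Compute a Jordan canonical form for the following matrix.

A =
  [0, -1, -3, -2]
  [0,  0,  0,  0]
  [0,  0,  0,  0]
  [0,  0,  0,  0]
J_2(0) ⊕ J_1(0) ⊕ J_1(0)

The characteristic polynomial is
  det(x·I − A) = x^4

Eigenvalues and multiplicities (the geometric multiplicity of λ is n − rank(A − λI), which equals the number of Jordan blocks for λ):
  λ = 0: algebraic multiplicity = 4, geometric multiplicity = 3

Determining the block sizes for each eigenvalue:
  λ = 0: 3 blocks summing to 4 forces exactly one block of size 2 and the rest size 1 → block sizes [2, 1, 1]

Assembling the blocks gives a Jordan form
J =
  [0, 1, 0, 0]
  [0, 0, 0, 0]
  [0, 0, 0, 0]
  [0, 0, 0, 0]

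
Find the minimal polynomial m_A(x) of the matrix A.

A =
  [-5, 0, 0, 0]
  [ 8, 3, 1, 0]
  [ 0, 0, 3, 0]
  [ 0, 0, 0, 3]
x^3 - x^2 - 21*x + 45

The characteristic polynomial is χ_A(x) = (x - 3)^3*(x + 5), so the eigenvalues are known. The minimal polynomial is
  m_A(x) = Π_λ (x − λ)^{k_λ}
where k_λ is the size of the *largest* Jordan block for λ (equivalently, the smallest k with (A − λI)^k v = 0 for every generalised eigenvector v of λ).

  λ = -5: largest Jordan block has size 1, contributing (x + 5)
  λ = 3: largest Jordan block has size 2, contributing (x − 3)^2

So m_A(x) = (x - 3)^2*(x + 5) = x^3 - x^2 - 21*x + 45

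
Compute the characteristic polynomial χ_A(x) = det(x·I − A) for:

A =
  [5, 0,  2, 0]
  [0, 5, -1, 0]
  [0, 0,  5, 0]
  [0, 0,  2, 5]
x^4 - 20*x^3 + 150*x^2 - 500*x + 625

Expanding det(x·I − A) (e.g. by cofactor expansion or by noting that A is similar to its Jordan form J, which has the same characteristic polynomial as A) gives
  χ_A(x) = x^4 - 20*x^3 + 150*x^2 - 500*x + 625
which factors as (x - 5)^4. The eigenvalues (with algebraic multiplicities) are λ = 5 with multiplicity 4.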